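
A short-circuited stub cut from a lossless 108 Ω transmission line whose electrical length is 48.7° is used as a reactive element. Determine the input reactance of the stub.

tan(βl) = 1.14
For a short-circuited stub, Z_in = jZ_0·tan(βl)

X_in ≈ 123 Ω (inductive)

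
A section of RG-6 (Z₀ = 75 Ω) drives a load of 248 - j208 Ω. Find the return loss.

Γ = (173 − j208)/(323 − j208), |Γ| = 0.704
RL = −20·log₁₀|Γ| = −20·log₁₀(0.704)

RL ≈ 3.05 dB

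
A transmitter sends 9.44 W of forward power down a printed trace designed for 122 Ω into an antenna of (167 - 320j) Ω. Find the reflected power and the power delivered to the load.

P_reflected ≈ 5.3 W; P_delivered ≈ 4.14 W

|Γ| = |(45 − j320)/(289 − j320)| = 0.749
|Γ|² = 0.562
P_refl = |Γ|²·P_inc = 5.3 W, P_del = (1 − |Γ|²)·P_inc = 4.14 W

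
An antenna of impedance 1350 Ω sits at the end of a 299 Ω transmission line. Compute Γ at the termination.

Γ = (Z_L − Z_0)/(Z_L + Z_0) = (1350 − 299)/(1350 + 299) = 1051/1649

Γ = 0.637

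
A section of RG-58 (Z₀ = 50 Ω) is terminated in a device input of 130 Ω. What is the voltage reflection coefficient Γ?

Γ = (Z_L − Z_0)/(Z_L + Z_0) = (130 − 50)/(130 + 50) = 80/180

Γ = 0.444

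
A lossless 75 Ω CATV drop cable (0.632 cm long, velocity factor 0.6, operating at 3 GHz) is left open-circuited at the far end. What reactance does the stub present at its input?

X_in ≈ -96.3 Ω (capacitive)

λ = v/f = 0.6·c / 3 GHz = 0.06 m
βl = 2π·l/λ = 2π × 0.105 = 37.9°
tan(βl) = 0.779
For an open-circuited stub, Z_in = −jZ_0·cot(βl) = −jZ_0/tan(βl)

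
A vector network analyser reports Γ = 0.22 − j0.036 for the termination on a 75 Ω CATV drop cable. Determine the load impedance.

Z_L = Z_0·(1 + Γ)/(1 − Γ) = 75·(1.22 − j0.036)/(0.78 + j0.036)

Z_L ≈ 117 − j8.86 Ω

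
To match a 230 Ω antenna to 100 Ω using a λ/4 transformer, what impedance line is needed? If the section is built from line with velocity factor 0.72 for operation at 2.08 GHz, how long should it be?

Z_qwt ≈ 152 Ω; length ≈ 2.6 cm

Z_qwt = √(Z_0·R_L) = √(100 × 230) = √23000
λ = 0.72·c/f = 0.104 m, so l = λ/4 = 0.026 m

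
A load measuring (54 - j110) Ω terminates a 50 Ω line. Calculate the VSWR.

VSWR ≈ 6.33

Γ = (Z_L − Z_0)/(Z_L + Z_0) = (4 − j110)/(104 − j110)
|Γ| = 110/151 = 0.727
VSWR = (1 + |Γ|)/(1 − |Γ|) = 1.73/0.273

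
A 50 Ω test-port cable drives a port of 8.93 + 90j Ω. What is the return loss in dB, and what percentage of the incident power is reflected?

Γ = (-41.07 + j90)/(58.93 + j90), |Γ| = 0.92
RL = −20·log₁₀(0.92) = 0.728 dB
P_refl/P_inc = |Γ|² = 0.846

RL ≈ 0.728 dB; 84.6% of incident power reflected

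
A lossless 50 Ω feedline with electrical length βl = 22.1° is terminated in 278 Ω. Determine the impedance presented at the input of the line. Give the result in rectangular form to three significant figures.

tan(βl) = tan(22.1°) = 0.406
Z_in = Z_0·(Z_L + jZ_0·tanβl)/(Z_0 + jZ_L·tanβl)
     = 50·(278 + j20.3)/(50 + j113)

Z_in ≈ 53.1 − j99.6 Ω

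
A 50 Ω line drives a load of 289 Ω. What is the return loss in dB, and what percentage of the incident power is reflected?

RL ≈ 3.04 dB; 49.7% of incident power reflected

Γ = (289 − 50)/(289 + 50) = 0.705
RL = −20·log₁₀(0.705) = 3.04 dB
P_refl/P_inc = |Γ|² = 0.497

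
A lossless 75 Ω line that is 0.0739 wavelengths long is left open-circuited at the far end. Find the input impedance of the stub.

βl = 2π × 0.0739 = 26.6°
tan(βl) = 0.501
For an open-circuited stub, Z_in = −jZ_0·cot(βl) = −jZ_0/tan(βl)

Z_in ≈ −j150 Ω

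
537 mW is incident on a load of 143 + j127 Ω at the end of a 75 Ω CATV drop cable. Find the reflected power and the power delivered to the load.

P_reflected ≈ 175 mW; P_delivered ≈ 362 mW

|Γ| = |(68 + j127)/(218 + j127)| = 0.571
|Γ|² = 0.326
P_refl = |Γ|²·P_inc = 175 mW, P_del = (1 − |Γ|²)·P_inc = 362 mW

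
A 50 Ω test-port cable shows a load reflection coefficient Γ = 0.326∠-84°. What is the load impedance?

Z_L ≈ 43 − j31.2 Ω

Z_L = Z_0·(1 + Γ)/(1 − Γ) = 50·(1.03 − j0.324)/(0.966 + j0.324)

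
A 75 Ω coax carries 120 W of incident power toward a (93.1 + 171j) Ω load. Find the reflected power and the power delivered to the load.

P_reflected ≈ 61.7 W; P_delivered ≈ 58.3 W

|Γ| = |(18.1 + j171)/(168.1 + j171)| = 0.717
|Γ|² = 0.514
P_refl = |Γ|²·P_inc = 61.7 W, P_del = (1 − |Γ|²)·P_inc = 58.3 W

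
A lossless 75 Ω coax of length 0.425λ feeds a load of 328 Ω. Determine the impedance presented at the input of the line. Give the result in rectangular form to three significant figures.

βl = 2π × 0.425 = 153°
tan(βl) = tan(153°) = -0.51
Z_in = Z_0·(Z_L + jZ_0·tanβl)/(Z_0 + jZ_L·tanβl)
     = 75·(328 − j38.2)/(75 − j167)

Z_in ≈ 69.3 + j116 Ω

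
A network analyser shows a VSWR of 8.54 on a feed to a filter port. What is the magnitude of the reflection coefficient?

|Γ| = (S − 1)/(S + 1) = (8.54 − 1)/(8.54 + 1) = 7.54/9.54

|Γ| ≈ 0.79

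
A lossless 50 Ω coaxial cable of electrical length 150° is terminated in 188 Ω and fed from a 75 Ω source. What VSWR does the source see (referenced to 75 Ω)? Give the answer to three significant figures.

VSWR ≈ 3.33

tan(βl) = -0.577
Z_in = Z_0·(Z_L + jZ_0·tanβl)/(Z_0 + jZ_L·tanβl) = 43.9 + j66.4 Ω
Γ_s = (Z_in − Z_s)/(Z_in + Z_s) = (-31.1 + j66.4)/(119 + j66.4), |Γ_s| = 0.538
VSWR = (1 + |Γ_s|)/(1 − |Γ_s|)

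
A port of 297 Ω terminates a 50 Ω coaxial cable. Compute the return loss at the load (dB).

RL ≈ 2.95 dB

Γ = (297 − 50)/(297 + 50) = 0.712
RL = −20·log₁₀|Γ| = −20·log₁₀(0.712)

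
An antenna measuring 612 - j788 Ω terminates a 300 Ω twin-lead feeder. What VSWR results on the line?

VSWR ≈ 5.74

Γ = (Z_L − Z_0)/(Z_L + Z_0) = (312 − j788)/(912 − j788)
|Γ| = 848/1210 = 0.703
VSWR = (1 + |Γ|)/(1 − |Γ|) = 1.7/0.297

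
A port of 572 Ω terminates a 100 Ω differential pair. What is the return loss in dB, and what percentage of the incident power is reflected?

Γ = (572 − 100)/(572 + 100) = 0.702
RL = −20·log₁₀(0.702) = 3.07 dB
P_refl/P_inc = |Γ|² = 0.493

RL ≈ 3.07 dB; 49.3% of incident power reflected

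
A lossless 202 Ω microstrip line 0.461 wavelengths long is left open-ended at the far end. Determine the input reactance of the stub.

X_in ≈ 808 Ω (inductive)

βl = 2π × 0.461 = 166°
tan(βl) = -0.25
For an open-ended stub, Z_in = −jZ_0·cot(βl) = −jZ_0/tan(βl)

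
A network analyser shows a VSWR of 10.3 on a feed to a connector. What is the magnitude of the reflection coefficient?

|Γ| ≈ 0.823

|Γ| = (S − 1)/(S + 1) = (10.3 − 1)/(10.3 + 1) = 9.3/11.3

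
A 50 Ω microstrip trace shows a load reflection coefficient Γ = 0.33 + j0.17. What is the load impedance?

Z_L ≈ 90.2 + j35.6 Ω

Z_L = Z_0·(1 + Γ)/(1 − Γ) = 50·(1.33 + j0.17)/(0.67 − j0.17)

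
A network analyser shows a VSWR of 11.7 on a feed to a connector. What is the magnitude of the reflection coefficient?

|Γ| ≈ 0.843

|Γ| = (S − 1)/(S + 1) = (11.7 − 1)/(11.7 + 1) = 10.7/12.7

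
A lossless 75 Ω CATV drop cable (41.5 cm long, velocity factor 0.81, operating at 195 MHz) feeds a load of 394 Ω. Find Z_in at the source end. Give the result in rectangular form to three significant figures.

Z_in ≈ 18.8 + j41.1 Ω

λ = v/f = 0.81·c / 195 MHz = 1.25 m
βl = 2π·l/λ = 2π × 0.333 = 120°
tan(βl) = tan(120°) = -1.74
Z_in = Z_0·(Z_L + jZ_0·tanβl)/(Z_0 + jZ_L·tanβl)
     = 75·(394 − j130)/(75 − j685)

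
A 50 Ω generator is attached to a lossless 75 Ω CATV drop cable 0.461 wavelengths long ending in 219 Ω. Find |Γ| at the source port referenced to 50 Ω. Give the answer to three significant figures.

|Γ| ≈ 0.619

βl = 2π × 0.461 = 166°
tan(βl) = -0.25
Z_in = Z_0·(Z_L + jZ_0·tanβl)/(Z_0 + jZ_L·tanβl) = 152 + j92.1 Ω
Γ_s = (Z_in − Z_s)/(Z_in + Z_s) = (102 + j92.1)/(202 + j92.1), |Γ_s| = 0.619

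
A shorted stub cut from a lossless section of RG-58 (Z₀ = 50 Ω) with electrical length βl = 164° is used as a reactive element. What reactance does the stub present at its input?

X_in ≈ -14.3 Ω (capacitive)

tan(βl) = -0.287
For a shorted stub, Z_in = jZ_0·tan(βl)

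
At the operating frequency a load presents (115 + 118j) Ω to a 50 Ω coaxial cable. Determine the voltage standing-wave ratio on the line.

VSWR ≈ 4.95

Γ = (Z_L − Z_0)/(Z_L + Z_0) = (65 + j118)/(165 + j118)
|Γ| = 135/203 = 0.664
VSWR = (1 + |Γ|)/(1 − |Γ|) = 1.66/0.336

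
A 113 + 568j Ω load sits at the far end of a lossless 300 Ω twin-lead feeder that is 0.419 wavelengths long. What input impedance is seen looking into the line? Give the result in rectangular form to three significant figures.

βl = 2π × 0.419 = 151°
tan(βl) = tan(151°) = -0.558
Z_in = Z_0·(Z_L + jZ_0·tanβl)/(Z_0 + jZ_L·tanβl)
     = 300·(113 + j401)/(617 − j63.1)

Z_in ≈ 34.7 + j198 Ω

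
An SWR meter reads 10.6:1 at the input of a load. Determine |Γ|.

|Γ| ≈ 0.828

|Γ| = (S − 1)/(S + 1) = (10.6 − 1)/(10.6 + 1) = 9.6/11.6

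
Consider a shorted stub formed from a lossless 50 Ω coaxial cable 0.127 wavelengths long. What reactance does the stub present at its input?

X_in ≈ 51.3 Ω (inductive)

βl = 2π × 0.127 = 45.7°
tan(βl) = 1.03
For a shorted stub, Z_in = jZ_0·tan(βl)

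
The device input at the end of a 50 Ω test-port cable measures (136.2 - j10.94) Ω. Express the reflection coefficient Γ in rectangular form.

Γ = (Z_L − Z_0)/(Z_L + Z_0) = (86.2 − j10.94)/(186.2 − j10.94)

Γ ≈ 0.465 − j0.0314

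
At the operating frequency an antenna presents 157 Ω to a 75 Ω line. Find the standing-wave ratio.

Γ = (157 − 75)/(157 + 75) = 0.353
VSWR = (1 + 0.353)/(1 − 0.353)

VSWR ≈ 2.09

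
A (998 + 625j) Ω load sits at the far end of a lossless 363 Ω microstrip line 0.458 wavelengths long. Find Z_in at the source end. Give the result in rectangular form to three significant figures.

βl = 2π × 0.458 = 165°
tan(βl) = tan(165°) = -0.27
Z_in = Z_0·(Z_L + jZ_0·tanβl)/(Z_0 + jZ_L·tanβl)
     = 363·(998 + j527)/(532 − j270)

Z_in ≈ 397 + j561 Ω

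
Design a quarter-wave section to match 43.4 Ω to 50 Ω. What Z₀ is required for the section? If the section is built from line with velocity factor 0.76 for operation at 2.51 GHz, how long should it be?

Z_qwt ≈ 46.6 Ω; length ≈ 2.27 cm

Z_qwt = √(Z_0·R_L) = √(50 × 43.4) = √2170
λ = 0.76·c/f = 0.0908 m, so l = λ/4 = 0.0227 m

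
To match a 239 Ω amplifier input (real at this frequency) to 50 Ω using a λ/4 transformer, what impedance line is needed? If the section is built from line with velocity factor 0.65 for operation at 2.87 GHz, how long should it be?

Z_qwt ≈ 109 Ω; length ≈ 1.7 cm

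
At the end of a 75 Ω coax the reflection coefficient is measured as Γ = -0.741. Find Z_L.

Z_L = Z_0·(1 + Γ)/(1 − Γ) = 75·(0.259)/(1.74)

Z_L ≈ 11.2 Ω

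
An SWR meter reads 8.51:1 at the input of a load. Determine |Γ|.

|Γ| ≈ 0.79

|Γ| = (S − 1)/(S + 1) = (8.51 − 1)/(8.51 + 1) = 7.51/9.51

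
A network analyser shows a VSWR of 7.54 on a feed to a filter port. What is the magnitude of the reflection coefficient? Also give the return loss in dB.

|Γ| = (S − 1)/(S + 1) = (7.54 − 1)/(7.54 + 1) = 6.54/8.54
RL = −20·log₁₀|Γ| = −20·log₁₀(0.766)

|Γ| ≈ 0.766; return loss ≈ 2.32 dB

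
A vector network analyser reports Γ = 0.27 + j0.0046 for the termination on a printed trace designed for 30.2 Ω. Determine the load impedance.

Z_L ≈ 52.5 + j0.521 Ω

Z_L = Z_0·(1 + Γ)/(1 − Γ) = 30.2·(1.27 + j0.0046)/(0.73 − j0.0046)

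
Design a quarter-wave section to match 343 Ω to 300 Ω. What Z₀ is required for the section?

Z_qwt = √(Z_0·R_L) = √(300 × 343) = √102900

Z_qwt ≈ 321 Ω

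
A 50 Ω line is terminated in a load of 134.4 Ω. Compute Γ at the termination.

Γ = (Z_L − Z_0)/(Z_L + Z_0) = (134.4 − 50)/(134.4 + 50) = 84.4/184.4

Γ = 0.458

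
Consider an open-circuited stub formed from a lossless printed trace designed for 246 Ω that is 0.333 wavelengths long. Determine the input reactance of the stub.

X_in ≈ 141 Ω (inductive)

βl = 2π × 0.333 = 120°
tan(βl) = -1.74
For an open-circuited stub, Z_in = −jZ_0·cot(βl) = −jZ_0/tan(βl)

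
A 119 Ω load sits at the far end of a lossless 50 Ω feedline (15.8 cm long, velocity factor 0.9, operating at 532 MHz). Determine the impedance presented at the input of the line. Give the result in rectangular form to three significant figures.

Z_in ≈ 23.8 + j16.2 Ω

λ = v/f = 0.9·c / 532 MHz = 0.508 m
βl = 2π·l/λ = 2π × 0.311 = 112°
tan(βl) = tan(112°) = -2.47
Z_in = Z_0·(Z_L + jZ_0·tanβl)/(Z_0 + jZ_L·tanβl)
     = 50·(119 − j123)/(50 − j293)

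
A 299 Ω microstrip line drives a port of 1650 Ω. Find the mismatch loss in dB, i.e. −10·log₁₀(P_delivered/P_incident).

mismatch loss ≈ 2.84 dB

Γ = (1650 − 299)/(1650 + 299) = 0.693
|Γ|² = 0.48, so P_del/P_inc = 1 − |Γ|² = 0.52
ML = −10·log₁₀(1 − |Γ|²)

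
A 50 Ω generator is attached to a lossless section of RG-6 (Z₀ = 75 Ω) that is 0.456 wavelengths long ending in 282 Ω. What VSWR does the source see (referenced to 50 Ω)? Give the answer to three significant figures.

βl = 2π × 0.456 = 164°
tan(βl) = -0.284
Z_in = Z_0·(Z_L + jZ_0·tanβl)/(Z_0 + jZ_L·tanβl) = 143 + j131 Ω
Γ_s = (Z_in − Z_s)/(Z_in + Z_s) = (92.5 + j131)/(193 + j131), |Γ_s| = 0.688
VSWR = (1 + |Γ_s|)/(1 − |Γ_s|)

VSWR ≈ 5.42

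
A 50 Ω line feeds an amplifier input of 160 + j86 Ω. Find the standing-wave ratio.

VSWR ≈ 4.2

Γ = (Z_L − Z_0)/(Z_L + Z_0) = (110 + j86)/(210 + j86)
|Γ| = 140/227 = 0.615
VSWR = (1 + |Γ|)/(1 − |Γ|) = 1.62/0.385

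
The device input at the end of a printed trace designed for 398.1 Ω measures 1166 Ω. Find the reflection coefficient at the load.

Γ = (Z_L − Z_0)/(Z_L + Z_0) = (1166 − 398.1)/(1166 + 398.1) = 767.9/1564

Γ = 0.491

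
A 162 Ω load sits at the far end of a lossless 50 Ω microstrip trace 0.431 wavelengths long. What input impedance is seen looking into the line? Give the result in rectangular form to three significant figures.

βl = 2π × 0.431 = 155°
tan(βl) = tan(155°) = -0.463
Z_in = Z_0·(Z_L + jZ_0·tanβl)/(Z_0 + jZ_L·tanβl)
     = 50·(162 − j23.1)/(50 − j75)

Z_in ≈ 60.5 + j67.6 Ω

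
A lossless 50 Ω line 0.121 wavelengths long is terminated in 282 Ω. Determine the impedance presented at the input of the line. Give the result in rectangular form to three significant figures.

Z_in ≈ 18 − j49.2 Ω

βl = 2π × 0.121 = 43.6°
tan(βl) = tan(43.6°) = 0.951
Z_in = Z_0·(Z_L + jZ_0·tanβl)/(Z_0 + jZ_L·tanβl)
     = 50·(282 + j47.5)/(50 + j268)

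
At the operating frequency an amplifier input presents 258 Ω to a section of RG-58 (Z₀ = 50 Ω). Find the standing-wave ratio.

VSWR ≈ 5.16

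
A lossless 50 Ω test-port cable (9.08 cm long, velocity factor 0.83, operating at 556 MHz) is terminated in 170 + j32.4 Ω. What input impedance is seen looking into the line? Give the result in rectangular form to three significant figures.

Z_in ≈ 15.9 − j16.9 Ω

λ = v/f = 0.83·c / 556 MHz = 0.448 m
βl = 2π·l/λ = 2π × 0.203 = 73°
tan(βl) = tan(73°) = 3.27
Z_in = Z_0·(Z_L + jZ_0·tanβl)/(Z_0 + jZ_L·tanβl)
     = 50·(170 + j196)/(-55.9 + j556)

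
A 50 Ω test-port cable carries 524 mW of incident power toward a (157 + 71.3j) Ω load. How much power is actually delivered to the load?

P_delivered ≈ 343 mW

|Γ| = |(107 + j71.3)/(207 + j71.3)| = 0.587
|Γ|² = 0.345
P_refl = |Γ|²·P_inc = 181 mW, P_del = (1 − |Γ|²)·P_inc = 343 mW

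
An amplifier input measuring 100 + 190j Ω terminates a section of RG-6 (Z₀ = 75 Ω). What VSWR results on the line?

VSWR ≈ 6.75

Γ = (Z_L − Z_0)/(Z_L + Z_0) = (25 + j190)/(175 + j190)
|Γ| = 192/258 = 0.742
VSWR = (1 + |Γ|)/(1 − |Γ|) = 1.74/0.258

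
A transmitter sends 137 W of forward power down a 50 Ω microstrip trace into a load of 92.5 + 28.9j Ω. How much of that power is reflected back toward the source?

P_reflected ≈ 17.1 W

|Γ| = |(42.5 + j28.9)/(142.5 + j28.9)| = 0.353
|Γ|² = 0.125
P_refl = |Γ|²·P_inc = 17.1 W, P_del = (1 − |Γ|²)·P_inc = 120 W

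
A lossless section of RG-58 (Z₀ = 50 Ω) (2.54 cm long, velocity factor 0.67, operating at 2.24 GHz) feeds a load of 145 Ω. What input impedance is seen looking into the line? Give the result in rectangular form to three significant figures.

λ = v/f = 0.67·c / 2.24 GHz = 0.0897 m
βl = 2π·l/λ = 2π × 0.283 = 102°
tan(βl) = tan(102°) = -4.74
Z_in = Z_0·(Z_L + jZ_0·tanβl)/(Z_0 + jZ_L·tanβl)
     = 50·(145 − j237)/(50 − j688)

Z_in ≈ 17.9 + j9.24 Ω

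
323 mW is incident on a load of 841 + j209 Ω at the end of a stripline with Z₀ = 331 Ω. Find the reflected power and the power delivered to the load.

P_reflected ≈ 69.2 mW; P_delivered ≈ 254 mW

|Γ| = |(510 + j209)/(1172 + j209)| = 0.463
|Γ|² = 0.214
P_refl = |Γ|²·P_inc = 69.2 mW, P_del = (1 − |Γ|²)·P_inc = 254 mW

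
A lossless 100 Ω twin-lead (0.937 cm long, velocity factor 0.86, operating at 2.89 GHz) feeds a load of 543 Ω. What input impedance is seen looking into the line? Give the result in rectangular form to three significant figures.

Z_in ≈ 46.4 − j118 Ω

λ = v/f = 0.86·c / 2.89 GHz = 0.0893 m
βl = 2π·l/λ = 2π × 0.105 = 37.8°
tan(βl) = tan(37.8°) = 0.775
Z_in = Z_0·(Z_L + jZ_0·tanβl)/(Z_0 + jZ_L·tanβl)
     = 100·(543 + j77.5)/(100 + j421)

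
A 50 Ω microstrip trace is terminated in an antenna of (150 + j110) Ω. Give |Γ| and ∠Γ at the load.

Γ = (Z_L − Z_0)/(Z_L + Z_0) = (100 + j110)/(200 + j110)
|Γ| = 149/228 = 0.651

Γ ≈ 0.651 ∠ 18.9°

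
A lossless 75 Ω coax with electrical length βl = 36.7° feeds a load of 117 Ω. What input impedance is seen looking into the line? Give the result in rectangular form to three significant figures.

tan(βl) = tan(36.7°) = 0.745
Z_in = Z_0·(Z_L + jZ_0·tanβl)/(Z_0 + jZ_L·tanβl)
     = 75·(117 + j55.9)/(75 + j87.2)

Z_in ≈ 77.4 − j34.1 Ω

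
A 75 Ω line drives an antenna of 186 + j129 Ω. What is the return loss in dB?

RL ≈ 4.66 dB

Γ = (111 + j129)/(261 + j129), |Γ| = 0.585
RL = −20·log₁₀|Γ| = −20·log₁₀(0.585)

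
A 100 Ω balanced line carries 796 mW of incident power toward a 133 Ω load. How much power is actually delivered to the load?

P_delivered ≈ 780 mW

Γ = (133 − 100)/(133 + 100) = 0.142
|Γ|² = 0.0201
P_refl = |Γ|²·P_inc = 16 mW, P_del = (1 − |Γ|²)·P_inc = 780 mW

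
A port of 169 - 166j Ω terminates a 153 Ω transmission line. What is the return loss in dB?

Γ = (16 − j166)/(322 − j166), |Γ| = 0.46
RL = −20·log₁₀|Γ| = −20·log₁₀(0.46)

RL ≈ 6.74 dB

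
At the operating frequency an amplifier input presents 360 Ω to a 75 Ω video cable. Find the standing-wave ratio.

VSWR ≈ 4.8

For a purely resistive load, VSWR = R_L/Z_0 or Z_0/R_L (whichever > 1) = 360/75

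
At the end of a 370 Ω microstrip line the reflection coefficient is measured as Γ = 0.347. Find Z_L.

Z_L = Z_0·(1 + Γ)/(1 − Γ) = 370·(1.35)/(0.653)

Z_L ≈ 763 Ω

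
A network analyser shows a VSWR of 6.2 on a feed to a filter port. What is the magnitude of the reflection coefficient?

|Γ| ≈ 0.722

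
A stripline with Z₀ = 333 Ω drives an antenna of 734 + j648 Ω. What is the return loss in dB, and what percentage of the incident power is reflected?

RL ≈ 4.29 dB; 37.3% of incident power reflected

Γ = (401 + j648)/(1067 + j648), |Γ| = 0.61
RL = −20·log₁₀(0.61) = 4.29 dB
P_refl/P_inc = |Γ|² = 0.373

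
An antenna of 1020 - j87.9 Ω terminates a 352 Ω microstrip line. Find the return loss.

RL ≈ 6.19 dB

Γ = (668 − j87.9)/(1372 − j87.9), |Γ| = 0.49
RL = −20·log₁₀|Γ| = −20·log₁₀(0.49)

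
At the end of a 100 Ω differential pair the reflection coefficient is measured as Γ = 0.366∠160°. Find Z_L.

Z_L = Z_0·(1 + Γ)/(1 − Γ) = 100·(0.656 + j0.125)/(1.34 − j0.125)

Z_L ≈ 47.5 + j13.7 Ω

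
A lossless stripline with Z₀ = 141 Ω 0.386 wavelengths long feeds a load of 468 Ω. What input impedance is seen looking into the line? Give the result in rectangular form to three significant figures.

βl = 2π × 0.386 = 139°
tan(βl) = tan(139°) = -0.871
Z_in = Z_0·(Z_L + jZ_0·tanβl)/(Z_0 + jZ_L·tanβl)
     = 141·(468 − j123)/(141 − j407)

Z_in ≈ 88 + j132 Ω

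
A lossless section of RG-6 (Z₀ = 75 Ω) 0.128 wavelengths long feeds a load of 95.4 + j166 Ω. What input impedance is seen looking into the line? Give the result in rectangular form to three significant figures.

βl = 2π × 0.128 = 46.1°
tan(βl) = tan(46.1°) = 1.04
Z_in = Z_0·(Z_L + jZ_0·tanβl)/(Z_0 + jZ_L·tanβl)
     = 75·(95.4 + j244)/(-97.4 + j99.1)

Z_in ≈ 57.8 − j129 Ω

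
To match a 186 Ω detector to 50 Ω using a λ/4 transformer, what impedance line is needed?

Z_qwt = √(Z_0·R_L) = √(50 × 186) = √9300

Z_qwt ≈ 96.4 Ω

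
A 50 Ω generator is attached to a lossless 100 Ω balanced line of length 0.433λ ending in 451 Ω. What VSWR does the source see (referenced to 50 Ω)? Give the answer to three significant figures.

VSWR ≈ 7.93

βl = 2π × 0.433 = 156°
tan(βl) = -0.448
Z_in = Z_0·(Z_L + jZ_0·tanβl)/(Z_0 + jZ_L·tanβl) = 107 + j171 Ω
Γ_s = (Z_in − Z_s)/(Z_in + Z_s) = (56.6 + j171)/(157 + j171), |Γ_s| = 0.776
VSWR = (1 + |Γ_s|)/(1 − |Γ_s|)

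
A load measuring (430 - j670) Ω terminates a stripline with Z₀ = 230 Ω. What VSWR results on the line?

Γ = (Z_L − Z_0)/(Z_L + Z_0) = (200 − j670)/(660 − j670)
|Γ| = 699/940 = 0.743
VSWR = (1 + |Γ|)/(1 − |Γ|) = 1.74/0.257

VSWR ≈ 6.8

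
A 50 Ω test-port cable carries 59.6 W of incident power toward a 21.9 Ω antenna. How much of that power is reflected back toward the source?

Γ = (21.9 − 50)/(21.9 + 50) = -0.391
|Γ|² = 0.153
P_refl = |Γ|²·P_inc = 9.1 W, P_del = (1 − |Γ|²)·P_inc = 50.5 W

P_reflected ≈ 9.1 W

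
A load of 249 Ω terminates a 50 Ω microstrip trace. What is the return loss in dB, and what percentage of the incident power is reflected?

Γ = (249 − 50)/(249 + 50) = 0.666
RL = −20·log₁₀(0.666) = 3.54 dB
P_refl/P_inc = |Γ|² = 0.443

RL ≈ 3.54 dB; 44.3% of incident power reflected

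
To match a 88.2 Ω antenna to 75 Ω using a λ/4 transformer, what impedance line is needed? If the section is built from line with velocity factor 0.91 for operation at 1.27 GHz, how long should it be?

Z_qwt = √(Z_0·R_L) = √(75 × 88.2) = √6615
λ = 0.91·c/f = 0.215 m, so l = λ/4 = 0.0537 m

Z_qwt ≈ 81.3 Ω; length ≈ 5.37 cm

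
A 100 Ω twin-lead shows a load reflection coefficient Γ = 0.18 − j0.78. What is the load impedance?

Z_L = Z_0·(1 + Γ)/(1 − Γ) = 100·(1.18 − j0.78)/(0.82 + j0.78)

Z_L ≈ 28 − j122 Ω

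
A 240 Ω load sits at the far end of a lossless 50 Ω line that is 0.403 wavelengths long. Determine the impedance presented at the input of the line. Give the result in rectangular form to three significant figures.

βl = 2π × 0.403 = 145°
tan(βl) = tan(145°) = -0.698
Z_in = Z_0·(Z_L + jZ_0·tanβl)/(Z_0 + jZ_L·tanβl)
     = 50·(240 − j34.9)/(50 − j168)

Z_in ≈ 29.2 + j62.9 Ω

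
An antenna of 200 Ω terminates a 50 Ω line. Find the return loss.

RL ≈ 4.44 dB

Γ = (200 − 50)/(200 + 50) = 0.6
RL = −20·log₁₀|Γ| = −20·log₁₀(0.6)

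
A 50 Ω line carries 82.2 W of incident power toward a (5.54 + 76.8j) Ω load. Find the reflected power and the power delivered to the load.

P_reflected ≈ 72.1 W; P_delivered ≈ 10.1 W

|Γ| = |(-44.46 + j76.8)/(55.54 + j76.8)| = 0.936
|Γ|² = 0.877
P_refl = |Γ|²·P_inc = 72.1 W, P_del = (1 − |Γ|²)·P_inc = 10.1 W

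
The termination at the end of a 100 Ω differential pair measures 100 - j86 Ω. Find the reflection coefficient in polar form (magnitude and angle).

Γ = (Z_L − Z_0)/(Z_L + Z_0) = (0 − j86)/(200 − j86)
|Γ| = 86/218 = 0.395

Γ ≈ 0.395 ∠ -66.7°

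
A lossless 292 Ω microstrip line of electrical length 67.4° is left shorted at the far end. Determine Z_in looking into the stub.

Z_in ≈ +j701 Ω

tan(βl) = 2.4
For a shorted stub, Z_in = jZ_0·tan(βl)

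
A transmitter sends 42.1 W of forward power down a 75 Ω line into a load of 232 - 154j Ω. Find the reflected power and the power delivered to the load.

|Γ| = |(157 − j154)/(307 − j154)| = 0.64
|Γ|² = 0.41
P_refl = |Γ|²·P_inc = 17.3 W, P_del = (1 − |Γ|²)·P_inc = 24.8 W

P_reflected ≈ 17.3 W; P_delivered ≈ 24.8 W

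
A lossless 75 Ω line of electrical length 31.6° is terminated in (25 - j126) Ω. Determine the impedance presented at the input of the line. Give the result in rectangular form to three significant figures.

tan(βl) = tan(31.6°) = 0.615
Z_in = Z_0·(Z_L + jZ_0·tanβl)/(Z_0 + jZ_L·tanβl)
     = 75·(25 − j79.9)/(153 + j15.4)

Z_in ≈ 8.25 − j40.1 Ω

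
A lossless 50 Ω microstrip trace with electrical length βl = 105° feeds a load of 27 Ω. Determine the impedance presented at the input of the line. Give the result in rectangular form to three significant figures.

Z_in ≈ 79.6 − j26.1 Ω

tan(βl) = tan(105°) = -3.73
Z_in = Z_0·(Z_L + jZ_0·tanβl)/(Z_0 + jZ_L·tanβl)
     = 50·(27 − j187)/(50 − j101)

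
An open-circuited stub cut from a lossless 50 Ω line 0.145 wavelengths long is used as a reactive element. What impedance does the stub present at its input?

βl = 2π × 0.145 = 52.2°
tan(βl) = 1.29
For an open-circuited stub, Z_in = −jZ_0·cot(βl) = −jZ_0/tan(βl)

Z_in ≈ −j38.8 Ω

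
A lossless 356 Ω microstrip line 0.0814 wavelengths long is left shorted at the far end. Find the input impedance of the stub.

Z_in ≈ +j200 Ω

βl = 2π × 0.0814 = 29.3°
tan(βl) = 0.561
For a shorted stub, Z_in = jZ_0·tan(βl)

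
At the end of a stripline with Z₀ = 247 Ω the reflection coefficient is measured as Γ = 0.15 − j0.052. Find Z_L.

Z_L ≈ 332 − j35.4 Ω

Z_L = Z_0·(1 + Γ)/(1 − Γ) = 247·(1.15 − j0.052)/(0.85 + j0.052)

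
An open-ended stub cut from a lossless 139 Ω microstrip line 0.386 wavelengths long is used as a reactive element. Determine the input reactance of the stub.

βl = 2π × 0.386 = 139°
tan(βl) = -0.871
For an open-ended stub, Z_in = −jZ_0·cot(βl) = −jZ_0/tan(βl)

X_in ≈ 160 Ω (inductive)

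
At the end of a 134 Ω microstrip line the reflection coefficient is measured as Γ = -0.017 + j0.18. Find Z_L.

Z_L = Z_0·(1 + Γ)/(1 − Γ) = 134·(0.983 + j0.18)/(1.02 − j0.18)

Z_L ≈ 122 + j45.2 Ω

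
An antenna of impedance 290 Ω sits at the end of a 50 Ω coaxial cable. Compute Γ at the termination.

Γ = 0.706

Γ = (Z_L − Z_0)/(Z_L + Z_0) = (290 − 50)/(290 + 50) = 240/340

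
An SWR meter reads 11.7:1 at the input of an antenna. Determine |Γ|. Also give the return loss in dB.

|Γ| ≈ 0.843; return loss ≈ 1.49 dB

|Γ| = (S − 1)/(S + 1) = (11.7 − 1)/(11.7 + 1) = 10.7/12.7
RL = −20·log₁₀|Γ| = −20·log₁₀(0.843)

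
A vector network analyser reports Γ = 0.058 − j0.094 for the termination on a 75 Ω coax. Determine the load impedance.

Z_L = Z_0·(1 + Γ)/(1 − Γ) = 75·(1.06 − j0.094)/(0.942 + j0.094)

Z_L ≈ 82.7 − j15.7 Ω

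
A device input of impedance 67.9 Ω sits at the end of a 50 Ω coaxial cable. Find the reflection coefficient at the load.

Γ = (Z_L − Z_0)/(Z_L + Z_0) = (67.9 − 50)/(67.9 + 50) = 17.9/117.9

Γ = 0.152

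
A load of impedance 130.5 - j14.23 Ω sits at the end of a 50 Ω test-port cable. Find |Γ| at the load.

Γ = (Z_L − Z_0)/(Z_L + Z_0) = (80.5 − j14.23)/(180.5 − j14.23)
|Γ| = 81.7/181

|Γ| ≈ 0.451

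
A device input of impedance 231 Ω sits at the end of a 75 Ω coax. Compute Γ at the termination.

Γ = 0.51

Γ = (Z_L − Z_0)/(Z_L + Z_0) = (231 − 75)/(231 + 75) = 156/306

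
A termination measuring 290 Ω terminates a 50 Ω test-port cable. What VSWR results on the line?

Γ = (290 − 50)/(290 + 50) = 0.706
VSWR = (1 + 0.706)/(1 − 0.706)

VSWR ≈ 5.8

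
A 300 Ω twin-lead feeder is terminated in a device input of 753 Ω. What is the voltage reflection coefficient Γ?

Γ = 0.43

Γ = (Z_L − Z_0)/(Z_L + Z_0) = (753 − 300)/(753 + 300) = 453/1053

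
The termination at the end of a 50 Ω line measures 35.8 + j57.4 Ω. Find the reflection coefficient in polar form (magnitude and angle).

Γ = (Z_L − Z_0)/(Z_L + Z_0) = (-14.2 + j57.4)/(85.8 + j57.4)
|Γ| = 59.1/103 = 0.573

Γ ≈ 0.573 ∠ 70.1°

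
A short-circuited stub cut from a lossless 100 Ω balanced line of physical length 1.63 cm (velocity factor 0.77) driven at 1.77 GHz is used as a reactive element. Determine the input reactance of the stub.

X_in ≈ 99.9 Ω (inductive)

λ = v/f = 0.77·c / 1.77 GHz = 0.131 m
βl = 2π·l/λ = 2π × 0.125 = 45°
tan(βl) = 0.999
For a short-circuited stub, Z_in = jZ_0·tan(βl)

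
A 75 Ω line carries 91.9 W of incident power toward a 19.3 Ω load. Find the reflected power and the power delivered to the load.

Γ = (19.3 − 75)/(19.3 + 75) = -0.591
|Γ|² = 0.349
P_refl = |Γ|²·P_inc = 32.1 W, P_del = (1 − |Γ|²)·P_inc = 59.8 W

P_reflected ≈ 32.1 W; P_delivered ≈ 59.8 W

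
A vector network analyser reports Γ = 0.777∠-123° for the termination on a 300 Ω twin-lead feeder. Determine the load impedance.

Z_L ≈ 48.5 − j160 Ω

Z_L = Z_0·(1 + Γ)/(1 − Γ) = 300·(0.577 − j0.652)/(1.42 + j0.652)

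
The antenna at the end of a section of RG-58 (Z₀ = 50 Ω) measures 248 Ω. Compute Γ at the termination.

Γ = 0.664

Γ = (Z_L − Z_0)/(Z_L + Z_0) = (248 − 50)/(248 + 50) = 198/298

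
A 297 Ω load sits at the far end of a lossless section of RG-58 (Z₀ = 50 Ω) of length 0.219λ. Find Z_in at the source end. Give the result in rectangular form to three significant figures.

βl = 2π × 0.219 = 78.8°
tan(βl) = tan(78.8°) = 5.07
Z_in = Z_0·(Z_L + jZ_0·tanβl)/(Z_0 + jZ_L·tanβl)
     = 50·(297 + j253)/(50 + j1510)

Z_in ≈ 8.74 − j9.57 Ω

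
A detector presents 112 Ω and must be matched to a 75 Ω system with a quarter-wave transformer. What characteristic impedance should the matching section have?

Z_qwt ≈ 91.7 Ω

Z_qwt = √(Z_0·R_L) = √(75 × 112) = √8400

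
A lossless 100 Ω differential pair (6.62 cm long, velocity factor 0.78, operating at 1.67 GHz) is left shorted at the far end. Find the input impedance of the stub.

Z_in ≈ −j17.5 Ω

λ = v/f = 0.78·c / 1.67 GHz = 0.14 m
βl = 2π·l/λ = 2π × 0.472 = 170°
tan(βl) = -0.175
For a shorted stub, Z_in = jZ_0·tan(βl)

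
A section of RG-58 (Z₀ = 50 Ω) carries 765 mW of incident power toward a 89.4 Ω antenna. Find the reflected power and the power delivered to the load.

P_reflected ≈ 61.1 mW; P_delivered ≈ 704 mW

Γ = (89.4 − 50)/(89.4 + 50) = 0.283
|Γ|² = 0.0799
P_refl = |Γ|²·P_inc = 61.1 mW, P_del = (1 − |Γ|²)·P_inc = 704 mW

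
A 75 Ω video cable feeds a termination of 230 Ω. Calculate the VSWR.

Γ = (230 − 75)/(230 + 75) = 0.508
VSWR = (1 + 0.508)/(1 − 0.508)

VSWR ≈ 3.07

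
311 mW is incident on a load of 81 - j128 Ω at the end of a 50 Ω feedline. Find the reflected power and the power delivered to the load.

P_reflected ≈ 161 mW; P_delivered ≈ 150 mW

|Γ| = |(31 − j128)/(131 − j128)| = 0.719
|Γ|² = 0.517
P_refl = |Γ|²·P_inc = 161 mW, P_del = (1 − |Γ|²)·P_inc = 150 mW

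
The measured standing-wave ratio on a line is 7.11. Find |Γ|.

|Γ| = (S − 1)/(S + 1) = (7.11 − 1)/(7.11 + 1) = 6.11/8.11

|Γ| ≈ 0.753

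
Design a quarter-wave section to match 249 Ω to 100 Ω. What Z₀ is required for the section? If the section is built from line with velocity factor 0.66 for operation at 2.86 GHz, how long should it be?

Z_qwt = √(Z_0·R_L) = √(100 × 249) = √24900
λ = 0.66·c/f = 0.0692 m, so l = λ/4 = 0.0173 m

Z_qwt ≈ 158 Ω; length ≈ 1.73 cm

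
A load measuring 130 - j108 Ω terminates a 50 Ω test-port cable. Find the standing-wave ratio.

VSWR ≈ 4.56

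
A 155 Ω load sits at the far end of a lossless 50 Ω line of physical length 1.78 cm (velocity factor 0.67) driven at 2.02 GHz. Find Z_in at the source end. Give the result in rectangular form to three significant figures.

Z_in ≈ 19.4 − j21 Ω

λ = v/f = 0.67·c / 2.02 GHz = 0.0995 m
βl = 2π·l/λ = 2π × 0.179 = 64.4°
tan(βl) = tan(64.4°) = 2.09
Z_in = Z_0·(Z_L + jZ_0·tanβl)/(Z_0 + jZ_L·tanβl)
     = 50·(155 + j104)/(50 + j323)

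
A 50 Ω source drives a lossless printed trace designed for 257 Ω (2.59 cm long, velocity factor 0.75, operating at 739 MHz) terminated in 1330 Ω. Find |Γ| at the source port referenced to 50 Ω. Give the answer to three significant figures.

λ = v/f = 0.75·c / 739 MHz = 0.304 m
βl = 2π·l/λ = 2π × 0.0851 = 30.6°
tan(βl) = 0.592
Z_in = Z_0·(Z_L + jZ_0·tanβl)/(Z_0 + jZ_L·tanβl) = 173 − j378 Ω
Γ_s = (Z_in − Z_s)/(Z_in + Z_s) = (123 − j378)/(223 − j378), |Γ_s| = 0.906

|Γ| ≈ 0.906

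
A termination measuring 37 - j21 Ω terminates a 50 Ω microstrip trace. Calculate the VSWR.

Γ = (Z_L − Z_0)/(Z_L + Z_0) = (-13 − j21)/(87 − j21)
|Γ| = 24.7/89.5 = 0.276
VSWR = (1 + |Γ|)/(1 − |Γ|) = 1.28/0.724

VSWR ≈ 1.76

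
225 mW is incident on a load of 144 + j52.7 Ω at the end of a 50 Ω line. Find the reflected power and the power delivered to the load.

|Γ| = |(94 + j52.7)/(194 + j52.7)| = 0.536
|Γ|² = 0.287
P_refl = |Γ|²·P_inc = 64.7 mW, P_del = (1 − |Γ|²)·P_inc = 160 mW

P_reflected ≈ 64.7 mW; P_delivered ≈ 160 mW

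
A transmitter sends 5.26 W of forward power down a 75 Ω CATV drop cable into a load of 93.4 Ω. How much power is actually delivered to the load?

Γ = (93.4 − 75)/(93.4 + 75) = 0.109
|Γ|² = 0.0119
P_refl = |Γ|²·P_inc = 0.0628 W, P_del = (1 − |Γ|²)·P_inc = 5.2 W

P_delivered ≈ 5.2 W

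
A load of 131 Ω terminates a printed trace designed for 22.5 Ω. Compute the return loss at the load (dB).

Γ = (131 − 22.5)/(131 + 22.5) = 0.707
RL = −20·log₁₀|Γ| = −20·log₁₀(0.707)

RL ≈ 3.01 dB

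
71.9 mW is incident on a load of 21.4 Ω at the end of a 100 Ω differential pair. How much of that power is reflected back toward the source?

Γ = (21.4 − 100)/(21.4 + 100) = -0.647
|Γ|² = 0.419
P_refl = |Γ|²·P_inc = 30.1 mW, P_del = (1 − |Γ|²)·P_inc = 41.8 mW

P_reflected ≈ 30.1 mW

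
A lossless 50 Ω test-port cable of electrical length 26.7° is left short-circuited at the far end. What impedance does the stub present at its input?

Z_in ≈ +j25.1 Ω

tan(βl) = 0.503
For a short-circuited stub, Z_in = jZ_0·tan(βl)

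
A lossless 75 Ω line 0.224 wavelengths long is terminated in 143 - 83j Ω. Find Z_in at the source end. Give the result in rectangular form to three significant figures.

βl = 2π × 0.224 = 80.6°
tan(βl) = tan(80.6°) = 6.07
Z_in = Z_0·(Z_L + jZ_0·tanβl)/(Z_0 + jZ_L·tanβl)
     = 75·(143 + j372)/(579 + j868)

Z_in ≈ 28 + j6.29 Ω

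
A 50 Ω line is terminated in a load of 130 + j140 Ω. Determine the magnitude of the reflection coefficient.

|Γ| ≈ 0.707

Γ = (Z_L − Z_0)/(Z_L + Z_0) = (80 + j140)/(180 + j140)
|Γ| = 161/228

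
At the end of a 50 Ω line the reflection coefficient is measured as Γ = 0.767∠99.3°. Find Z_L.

Z_L ≈ 11.2 + j41.2 Ω

Z_L = Z_0·(1 + Γ)/(1 − Γ) = 50·(0.876 + j0.757)/(1.12 − j0.757)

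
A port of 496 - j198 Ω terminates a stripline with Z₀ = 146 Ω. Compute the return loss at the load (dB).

Γ = (350 − j198)/(642 − j198), |Γ| = 0.599
RL = −20·log₁₀|Γ| = −20·log₁₀(0.599)

RL ≈ 4.46 dB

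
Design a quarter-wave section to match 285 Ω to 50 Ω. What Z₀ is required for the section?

Z_qwt = √(Z_0·R_L) = √(50 × 285) = √14250

Z_qwt ≈ 119 Ω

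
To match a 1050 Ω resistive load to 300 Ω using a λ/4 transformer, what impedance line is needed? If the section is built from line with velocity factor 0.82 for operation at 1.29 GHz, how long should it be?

Z_qwt = √(Z_0·R_L) = √(300 × 1050) = √315000
λ = 0.82·c/f = 0.191 m, so l = λ/4 = 0.0477 m

Z_qwt ≈ 561 Ω; length ≈ 4.77 cm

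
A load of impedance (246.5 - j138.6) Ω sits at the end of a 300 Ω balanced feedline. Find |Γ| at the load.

Γ = (Z_L − Z_0)/(Z_L + Z_0) = (-53.5 − j138.6)/(546.5 − j138.6)
|Γ| = 149/564

|Γ| ≈ 0.264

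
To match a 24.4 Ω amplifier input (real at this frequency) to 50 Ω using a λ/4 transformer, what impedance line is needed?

Z_qwt = √(Z_0·R_L) = √(50 × 24.4) = √1220

Z_qwt ≈ 34.9 Ω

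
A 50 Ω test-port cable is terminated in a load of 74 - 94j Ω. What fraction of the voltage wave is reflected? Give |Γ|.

|Γ| ≈ 0.623

Γ = (Z_L − Z_0)/(Z_L + Z_0) = (24 − j94)/(124 − j94)
|Γ| = 97/156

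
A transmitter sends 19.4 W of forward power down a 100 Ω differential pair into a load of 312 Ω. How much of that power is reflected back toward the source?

Γ = (312 − 100)/(312 + 100) = 0.515
|Γ|² = 0.265
P_refl = |Γ|²·P_inc = 5.14 W, P_del = (1 − |Γ|²)·P_inc = 14.3 W

P_reflected ≈ 5.14 W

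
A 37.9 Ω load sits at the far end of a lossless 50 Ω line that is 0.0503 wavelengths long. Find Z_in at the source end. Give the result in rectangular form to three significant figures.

βl = 2π × 0.0503 = 18.1°
tan(βl) = tan(18.1°) = 0.327
Z_in = Z_0·(Z_L + jZ_0·tanβl)/(Z_0 + jZ_L·tanβl)
     = 50·(37.9 + j16.4)/(50 + j12.4)

Z_in ≈ 39.5 + j6.55 Ω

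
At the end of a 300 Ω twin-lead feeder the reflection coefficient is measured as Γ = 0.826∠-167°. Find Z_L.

Z_L = Z_0·(1 + Γ)/(1 − Γ) = 300·(0.195 − j0.186)/(1.8 + j0.186)

Z_L ≈ 29 − j33.9 Ω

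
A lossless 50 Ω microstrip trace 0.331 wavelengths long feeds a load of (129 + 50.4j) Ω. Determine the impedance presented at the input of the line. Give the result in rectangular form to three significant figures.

Z_in ≈ 18.6 + j16.6 Ω

βl = 2π × 0.331 = 119°
tan(βl) = tan(119°) = -1.79
Z_in = Z_0·(Z_L + jZ_0·tanβl)/(Z_0 + jZ_L·tanβl)
     = 50·(129 − j39.2)/(140 − j231)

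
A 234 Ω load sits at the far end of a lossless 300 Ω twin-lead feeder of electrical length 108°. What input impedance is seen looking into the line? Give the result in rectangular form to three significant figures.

Z_in ≈ 362 − j53.5 Ω

tan(βl) = tan(108°) = -3.08
Z_in = Z_0·(Z_L + jZ_0·tanβl)/(Z_0 + jZ_L·tanβl)
     = 300·(234 − j923)/(300 − j720)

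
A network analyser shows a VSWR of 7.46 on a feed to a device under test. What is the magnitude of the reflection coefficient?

|Γ| ≈ 0.764

|Γ| = (S − 1)/(S + 1) = (7.46 − 1)/(7.46 + 1) = 6.46/8.46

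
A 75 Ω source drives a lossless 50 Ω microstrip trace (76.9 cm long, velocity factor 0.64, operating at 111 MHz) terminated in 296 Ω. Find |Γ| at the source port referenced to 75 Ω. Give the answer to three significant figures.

λ = v/f = 0.64·c / 111 MHz = 1.73 m
βl = 2π·l/λ = 2π × 0.445 = 160°
tan(βl) = -0.363
Z_in = Z_0·(Z_L + jZ_0·tanβl)/(Z_0 + jZ_L·tanβl) = 59.6 + j110 Ω
Γ_s = (Z_in − Z_s)/(Z_in + Z_s) = (-15.4 + j110)/(135 + j110), |Γ_s| = 0.639

|Γ| ≈ 0.639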